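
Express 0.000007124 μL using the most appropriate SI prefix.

7.124 pL

= 7.124e-12 L; 1e-12 is pico.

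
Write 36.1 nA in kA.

nano = 10^-9, kilo = 10^3; factor is 10^-12.
36.1 × 10^-12 = 0.0000000000361

0.0000000000361 kA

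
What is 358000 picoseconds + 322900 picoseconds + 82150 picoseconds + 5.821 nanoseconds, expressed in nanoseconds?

768.871 nanoseconds

In nanoseconds:
  358000 picoseconds = 358000 × 10⁻³ nanoseconds = 358
  322900 picoseconds = 322900 × 10⁻³ nanoseconds = 322.9
  82150 picoseconds = 82150 × 10⁻³ nanoseconds = 82.15
  5.821 nanoseconds → 5.821
Sum: 358 + 322.9 + 82.15 + 5.821 = 768.871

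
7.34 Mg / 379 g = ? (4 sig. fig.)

(7.34 × 10⁶) / (379) = 0.019367 × 10⁶

19370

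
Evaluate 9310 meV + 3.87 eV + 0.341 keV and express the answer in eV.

354.18 eV

In eV:
  9310 meV = 9310 × 10^-3 eV = 9.31
  3.87 eV → 3.87
  0.341 keV = 0.341 × 10^3 eV = 341
Sum: 9.31 + 3.87 + 341 = 354.18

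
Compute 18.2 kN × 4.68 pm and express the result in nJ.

85.176 nJ

18.2 × 10^3 × 4.68 × 10^-12 = 85.176 × 10^-9 J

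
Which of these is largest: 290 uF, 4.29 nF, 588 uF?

290 uF = 0.00029 F
4.29 nF = 0.00000000429 F
588 uF = 0.000588 F

588 uF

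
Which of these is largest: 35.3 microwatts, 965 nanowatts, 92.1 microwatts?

92.1 microwatts

35.3 microwatts = 0.0000353 watts
965 nanowatts = 0.000000965 watts
92.1 microwatts = 0.0000921 watts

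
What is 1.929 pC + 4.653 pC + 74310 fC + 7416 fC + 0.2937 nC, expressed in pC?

382.008 pC

In pC:
  1.929 pC → 1.929
  4.653 pC → 4.653
  74310 fC = 74310e-3 pC = 74.31
  7416 fC = 7416e-3 pC = 7.416
  0.2937 nC = 0.2937e3 pC = 293.7
Sum: 1.929 + 4.653 + 74.31 + 7.416 + 293.7 = 382.008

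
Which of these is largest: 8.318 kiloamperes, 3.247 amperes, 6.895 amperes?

8.318 kiloamperes

8.318 kiloamperes = 8318 amperes
3.247 amperes = 3.247 amperes
6.895 amperes = 6.895 amperes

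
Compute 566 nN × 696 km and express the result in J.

566 × 10⁻⁹ × 696 × 10³ = 393936 × 10⁻⁶ J

0.393936 J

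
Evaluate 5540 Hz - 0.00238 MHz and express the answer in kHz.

3.16 kHz

In kHz:
  5540 Hz = 5540e-3 kHz = 5.54
  0.00238 MHz = 0.00238e3 kHz = 2.38
Difference: 5.54 - 2.38 = 3.16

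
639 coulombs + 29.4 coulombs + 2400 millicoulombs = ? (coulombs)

In coulombs:
  639 coulombs → 639
  29.4 coulombs → 29.4
  2400 millicoulombs = 2400 × 10^-3 coulombs = 2.4
Sum: 639 + 29.4 + 2.4 = 670.8

670.8 coulombs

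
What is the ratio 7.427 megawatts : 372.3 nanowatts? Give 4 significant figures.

(7.427e6) / (372.3e-9) = 0.019949e15

19950000000000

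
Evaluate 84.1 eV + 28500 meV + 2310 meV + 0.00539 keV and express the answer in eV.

120.3 eV

In eV:
  84.1 eV → 84.1
  28500 meV = 28500 × 10⁻³ eV = 28.5
  2310 meV = 2310 × 10⁻³ eV = 2.31
  0.00539 keV = 0.00539 × 10³ eV = 5.39
Sum: 84.1 + 28.5 + 2.31 + 5.39 = 120.3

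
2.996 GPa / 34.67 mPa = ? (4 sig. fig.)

86410000000

(2.996 × 10^9) / (34.67 × 10^-3) = 0.086415 × 10^12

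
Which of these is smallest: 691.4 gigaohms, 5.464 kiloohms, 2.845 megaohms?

691.4 gigaohms = 691400000000 ohms
5.464 kiloohms = 5464 ohms
2.845 megaohms = 2845000 ohms

5.464 kiloohms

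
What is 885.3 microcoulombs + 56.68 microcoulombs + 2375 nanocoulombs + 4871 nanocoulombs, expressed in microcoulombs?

In microcoulombs:
  885.3 microcoulombs → 885.3
  56.68 microcoulombs → 56.68
  2375 nanocoulombs = 2375 × 10⁻³ microcoulombs = 2.375
  4871 nanocoulombs = 4871 × 10⁻³ microcoulombs = 4.871
Sum: 885.3 + 56.68 + 2.375 + 4.871 = 949.226

949.226 microcoulombs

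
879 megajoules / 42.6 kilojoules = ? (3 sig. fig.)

20600

(879 × 10^6) / (42.6 × 10^3) = 20.63 × 10^3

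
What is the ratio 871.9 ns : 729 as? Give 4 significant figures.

1196000000

(871.9e-9) / (729e-18) = 1.196e9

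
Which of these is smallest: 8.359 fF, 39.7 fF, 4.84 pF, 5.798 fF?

5.798 fF

8.359 fF = 0.000000000000008359 F
39.7 fF = 0.0000000000000397 F
4.84 pF = 0.00000000000484 F
5.798 fF = 0.000000000000005798 F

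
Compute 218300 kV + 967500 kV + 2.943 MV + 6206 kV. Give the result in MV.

In MV:
  218300 kV = 218300e-3 MV = 218.3
  967500 kV = 967500e-3 MV = 967.5
  2.943 MV → 2.943
  6206 kV = 6206e-3 MV = 6.206
Sum: 218.3 + 967.5 + 2.943 + 6.206 = 1194.949

1194.949 MV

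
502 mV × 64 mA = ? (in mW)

32.128 mW

502e-3 × 64e-3 = 32128e-6 W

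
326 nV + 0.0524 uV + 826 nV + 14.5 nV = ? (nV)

In nV:
  326 nV → 326
  0.0524 uV = 0.0524 × 10³ nV = 52.4
  826 nV → 826
  14.5 nV → 14.5
Sum: 326 + 52.4 + 826 + 14.5 = 1218.9

1218.9 nV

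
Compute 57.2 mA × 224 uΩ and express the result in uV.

57.2e-3 × 224e-6 = 12812.8e-9 V

12.8128 uV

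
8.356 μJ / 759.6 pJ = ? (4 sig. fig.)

11000

(8.356e-6) / (759.6e-12) = 0.011001e6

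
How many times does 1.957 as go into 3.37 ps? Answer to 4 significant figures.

1722000

(3.37 × 10^-12) / (1.957 × 10^-18) = 1.722 × 10^6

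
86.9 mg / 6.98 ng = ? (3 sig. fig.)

(86.9e-3) / (6.98e-9) = 12.45e6

12400000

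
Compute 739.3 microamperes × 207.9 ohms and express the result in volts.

0.15370047 volts

739.3 × 10^-6 × 207.9 = 153700.47 × 10^-6 V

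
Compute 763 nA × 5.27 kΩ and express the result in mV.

4.02101 mV

763 × 10⁻⁹ × 5.27 × 10³ = 4021.01 × 10⁻⁶ V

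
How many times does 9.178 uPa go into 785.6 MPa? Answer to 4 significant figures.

(785.6e6) / (9.178e-6) = 85.596e12

85600000000000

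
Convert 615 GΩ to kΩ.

giga = 1e9, kilo = 1e3; factor is 1e6.
615 × 1e6 = 615000000

615000000 kΩ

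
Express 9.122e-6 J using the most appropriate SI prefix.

9.122 uJ

= 9.122e-6 J; 1e-6 is micro.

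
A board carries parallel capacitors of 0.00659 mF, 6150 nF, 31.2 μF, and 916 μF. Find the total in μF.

959.94 μF

In μF:
  0.00659 mF = 0.00659 × 10^3 μF = 6.59
  6150 nF = 6150 × 10^-3 μF = 6.15
  31.2 μF → 31.2
  916 μF → 916
Sum: 6.59 + 6.15 + 31.2 + 916 = 959.94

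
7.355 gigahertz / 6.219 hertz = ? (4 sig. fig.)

1183000000

(7.355 × 10⁹) / (6.219) = 1.1827 × 10⁹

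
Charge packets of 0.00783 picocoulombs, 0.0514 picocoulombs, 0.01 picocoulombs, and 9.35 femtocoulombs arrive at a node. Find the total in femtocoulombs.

78.58 femtocoulombs

In femtocoulombs:
  0.00783 picocoulombs = 0.00783 × 10³ femtocoulombs = 7.83
  0.0514 picocoulombs = 0.0514 × 10³ femtocoulombs = 51.4
  0.01 picocoulombs = 0.01 × 10³ femtocoulombs = 10
  9.35 femtocoulombs → 9.35
Sum: 7.83 + 51.4 + 10 + 9.35 = 78.58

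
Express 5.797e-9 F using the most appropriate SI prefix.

= 5.797e-9 F; 1e-9 is nano.

5.797 nF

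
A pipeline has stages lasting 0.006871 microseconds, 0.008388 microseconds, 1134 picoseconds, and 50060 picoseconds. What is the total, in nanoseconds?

In nanoseconds:
  0.006871 microseconds = 0.006871 × 10^3 nanoseconds = 6.871
  0.008388 microseconds = 0.008388 × 10^3 nanoseconds = 8.388
  1134 picoseconds = 1134 × 10^-3 nanoseconds = 1.134
  50060 picoseconds = 50060 × 10^-3 nanoseconds = 50.06
Sum: 6.871 + 8.388 + 1.134 + 50.06 = 66.453

66.453 nanoseconds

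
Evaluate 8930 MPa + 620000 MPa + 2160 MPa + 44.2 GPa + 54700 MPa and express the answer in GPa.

729.99 GPa

In GPa:
  8930 MPa = 8930 × 10⁻³ GPa = 8.93
  620000 MPa = 620000 × 10⁻³ GPa = 620
  2160 MPa = 2160 × 10⁻³ GPa = 2.16
  44.2 GPa → 44.2
  54700 MPa = 54700 × 10⁻³ GPa = 54.7
Sum: 8.93 + 620 + 2.16 + 44.2 + 54.7 = 729.99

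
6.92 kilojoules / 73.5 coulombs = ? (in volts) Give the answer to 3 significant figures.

(6.92e3) / (73.5) = 0.09415e3 V

94.1 volts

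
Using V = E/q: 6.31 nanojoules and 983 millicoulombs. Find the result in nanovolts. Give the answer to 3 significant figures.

6.42 nanovolts

(6.31e-9) / (983e-3) = 0.0064191e-6 V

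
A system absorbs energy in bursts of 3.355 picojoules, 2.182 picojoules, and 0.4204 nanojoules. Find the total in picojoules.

425.937 picojoules

In picojoules:
  3.355 picojoules → 3.355
  2.182 picojoules → 2.182
  0.4204 nanojoules = 0.4204 × 10^3 picojoules = 420.4
Sum: 3.355 + 2.182 + 420.4 = 425.937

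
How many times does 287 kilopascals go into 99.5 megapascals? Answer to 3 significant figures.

(99.5e6) / (287e3) = 0.3467e3

347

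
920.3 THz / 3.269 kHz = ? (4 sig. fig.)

(920.3e12) / (3.269e3) = 281.52e9

281500000000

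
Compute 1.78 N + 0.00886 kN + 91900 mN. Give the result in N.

In N:
  1.78 N → 1.78
  0.00886 kN = 0.00886 × 10^3 N = 8.86
  91900 mN = 91900 × 10^-3 N = 91.9
Sum: 1.78 + 8.86 + 91.9 = 102.54

102.54 N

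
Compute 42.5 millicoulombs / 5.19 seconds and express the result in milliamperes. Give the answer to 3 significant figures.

8.19 milliamperes

(42.5 × 10⁻³) / (5.19) = 8.1888 × 10⁻³ A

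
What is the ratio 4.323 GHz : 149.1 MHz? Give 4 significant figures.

(4.323 × 10^9) / (149.1 × 10^6) = 0.028994 × 10^3

28.99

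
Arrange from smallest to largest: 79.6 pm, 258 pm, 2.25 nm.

79.6 pm = 0.0000000000796 m
258 pm = 0.000000000258 m
2.25 nm = 0.00000000225 m

79.6 pm < 258 pm < 2.25 nm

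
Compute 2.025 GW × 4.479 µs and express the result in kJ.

9.069975 kJ

2.025 × 10⁹ × 4.479 × 10⁻⁶ = 9.069975 × 10³ J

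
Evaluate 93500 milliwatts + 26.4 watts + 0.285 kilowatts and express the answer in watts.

404.9 watts

In watts:
  93500 milliwatts = 93500 × 10^-3 watts = 93.5
  26.4 watts → 26.4
  0.285 kilowatts = 0.285 × 10^3 watts = 285
Sum: 93.5 + 26.4 + 285 = 404.9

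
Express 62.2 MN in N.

mega = 1e6, (no prefix) = 1e0; factor is 1e6.
62.2 × 1e6 = 62200000

62200000 N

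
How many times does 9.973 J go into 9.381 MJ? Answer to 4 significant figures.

940600

(9.381 × 10^6) / (9.973) = 0.94064 × 10^6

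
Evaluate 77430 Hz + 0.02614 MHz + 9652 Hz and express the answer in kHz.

In kHz:
  77430 Hz = 77430 × 10⁻³ kHz = 77.43
  0.02614 MHz = 0.02614 × 10³ kHz = 26.14
  9652 Hz = 9652 × 10⁻³ kHz = 9.652
Sum: 77.43 + 26.14 + 9.652 = 113.222

113.222 kHz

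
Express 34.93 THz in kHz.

tera = 10¹², kilo = 10³; factor is 10⁹.
34.93 × 10⁹ = 34930000000

34930000000 kHz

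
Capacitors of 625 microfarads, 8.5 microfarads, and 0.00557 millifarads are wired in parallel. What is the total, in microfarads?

In microfarads:
  625 microfarads → 625
  8.5 microfarads → 8.5
  0.00557 millifarads = 0.00557 × 10³ microfarads = 5.57
Sum: 625 + 8.5 + 5.57 = 639.07

639.07 microfarads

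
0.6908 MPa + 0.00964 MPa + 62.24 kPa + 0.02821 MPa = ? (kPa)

In kPa:
  0.6908 MPa = 0.6908 × 10³ kPa = 690.8
  0.00964 MPa = 0.00964 × 10³ kPa = 9.64
  62.24 kPa → 62.24
  0.02821 MPa = 0.02821 × 10³ kPa = 28.21
Sum: 690.8 + 9.64 + 62.24 + 28.21 = 790.89

790.89 kPa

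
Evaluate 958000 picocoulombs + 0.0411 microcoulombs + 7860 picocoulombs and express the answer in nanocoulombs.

1006.96 nanocoulombs

In nanocoulombs:
  958000 picocoulombs = 958000e-3 nanocoulombs = 958
  0.0411 microcoulombs = 0.0411e3 nanocoulombs = 41.1
  7860 picocoulombs = 7860e-3 nanocoulombs = 7.86
Sum: 958 + 41.1 + 7.86 = 1006.96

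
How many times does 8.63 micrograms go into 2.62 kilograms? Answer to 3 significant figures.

304000000

(2.62 × 10³) / (8.63 × 10⁻⁶) = 0.3036 × 10⁹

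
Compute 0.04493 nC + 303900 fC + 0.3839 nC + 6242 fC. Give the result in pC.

In pC:
  0.04493 nC = 0.04493 × 10³ pC = 44.93
  303900 fC = 303900 × 10⁻³ pC = 303.9
  0.3839 nC = 0.3839 × 10³ pC = 383.9
  6242 fC = 6242 × 10⁻³ pC = 6.242
Sum: 44.93 + 303.9 + 383.9 + 6.242 = 738.972

738.972 pC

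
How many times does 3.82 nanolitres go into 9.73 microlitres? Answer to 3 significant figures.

(9.73e-6) / (3.82e-9) = 2.547e3

2550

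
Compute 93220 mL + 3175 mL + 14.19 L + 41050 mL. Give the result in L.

151.635 L

In L:
  93220 mL = 93220 × 10^-3 L = 93.22
  3175 mL = 3175 × 10^-3 L = 3.175
  14.19 L → 14.19
  41050 mL = 41050 × 10^-3 L = 41.05
Sum: 93.22 + 3.175 + 14.19 + 41.05 = 151.635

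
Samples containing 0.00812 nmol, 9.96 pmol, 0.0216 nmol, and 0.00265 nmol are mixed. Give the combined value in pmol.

42.33 pmol

In pmol:
  0.00812 nmol = 0.00812 × 10³ pmol = 8.12
  9.96 pmol → 9.96
  0.0216 nmol = 0.0216 × 10³ pmol = 21.6
  0.00265 nmol = 0.00265 × 10³ pmol = 2.65
Sum: 8.12 + 9.96 + 21.6 + 2.65 = 42.33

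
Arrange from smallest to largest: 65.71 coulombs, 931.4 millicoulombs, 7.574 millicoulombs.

65.71 coulombs = 65.71 coulombs
931.4 millicoulombs = 0.9314 coulombs
7.574 millicoulombs = 0.007574 coulombs

7.574 millicoulombs < 931.4 millicoulombs < 65.71 coulombs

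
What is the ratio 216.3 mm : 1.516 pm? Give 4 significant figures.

(216.3e-3) / (1.516e-12) = 142.68e9

142700000000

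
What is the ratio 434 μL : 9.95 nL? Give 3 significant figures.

43600

(434 × 10⁻⁶) / (9.95 × 10⁻⁹) = 43.62 × 10³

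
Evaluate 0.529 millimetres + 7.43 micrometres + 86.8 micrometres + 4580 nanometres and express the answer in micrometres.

In micrometres:
  0.529 millimetres = 0.529 × 10³ micrometres = 529
  7.43 micrometres → 7.43
  86.8 micrometres → 86.8
  4580 nanometres = 4580 × 10⁻³ micrometres = 4.58
Sum: 529 + 7.43 + 86.8 + 4.58 = 627.81

627.81 micrometres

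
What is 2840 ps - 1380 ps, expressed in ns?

In ns:
  2840 ps = 2840 × 10⁻³ ns = 2.84
  1380 ps = 1380 × 10⁻³ ns = 1.38
Difference: 2.84 - 1.38 = 1.46

1.46 ns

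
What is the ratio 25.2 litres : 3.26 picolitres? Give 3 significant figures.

(25.2) / (3.26e-12) = 7.73e12

7730000000000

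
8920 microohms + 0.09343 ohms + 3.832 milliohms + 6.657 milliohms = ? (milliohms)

In milliohms:
  8920 microohms = 8920 × 10^-3 milliohms = 8.92
  0.09343 ohms = 0.09343 × 10^3 milliohms = 93.43
  3.832 milliohms → 3.832
  6.657 milliohms → 6.657
Sum: 8.92 + 93.43 + 3.832 + 6.657 = 112.839

112.839 milliohms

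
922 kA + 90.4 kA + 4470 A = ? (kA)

In kA:
  922 kA → 922
  90.4 kA → 90.4
  4470 A = 4470 × 10⁻³ kA = 4.47
Sum: 922 + 90.4 + 4.47 = 1016.87

1016.87 kA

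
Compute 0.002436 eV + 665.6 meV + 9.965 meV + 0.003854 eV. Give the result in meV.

681.855 meV

In meV:
  0.002436 eV = 0.002436e3 meV = 2.436
  665.6 meV → 665.6
  9.965 meV → 9.965
  0.003854 eV = 0.003854e3 meV = 3.854
Sum: 2.436 + 665.6 + 9.965 + 3.854 = 681.855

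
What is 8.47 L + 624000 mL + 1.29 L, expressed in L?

633.76 L

In L:
  8.47 L → 8.47
  624000 mL = 624000 × 10⁻³ L = 624
  1.29 L → 1.29
Sum: 8.47 + 624 + 1.29 = 633.76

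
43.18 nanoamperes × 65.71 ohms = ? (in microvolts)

2.8373578 microvolts

43.18e-9 × 65.71 = 2837.3578e-9 V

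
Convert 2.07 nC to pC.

nano = 10⁻⁹, pico = 10⁻¹²; factor is 10³.
2.07 × 10³ = 2070

2070 pC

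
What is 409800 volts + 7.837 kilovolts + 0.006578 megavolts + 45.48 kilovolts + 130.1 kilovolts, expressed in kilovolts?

In kilovolts:
  409800 volts = 409800 × 10^-3 kilovolts = 409.8
  7.837 kilovolts → 7.837
  0.006578 megavolts = 0.006578 × 10^3 kilovolts = 6.578
  45.48 kilovolts → 45.48
  130.1 kilovolts → 130.1
Sum: 409.8 + 7.837 + 6.578 + 45.48 + 130.1 = 599.795

599.795 kilovolts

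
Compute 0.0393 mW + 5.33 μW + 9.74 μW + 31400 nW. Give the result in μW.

85.77 μW

In μW:
  0.0393 mW = 0.0393e3 μW = 39.3
  5.33 μW → 5.33
  9.74 μW → 9.74
  31400 nW = 31400e-3 μW = 31.4
Sum: 39.3 + 5.33 + 9.74 + 31.4 = 85.77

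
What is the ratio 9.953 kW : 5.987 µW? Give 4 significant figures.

(9.953 × 10^3) / (5.987 × 10^-6) = 1.6624 × 10^9

1662000000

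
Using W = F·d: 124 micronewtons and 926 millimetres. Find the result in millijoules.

0.114824 millijoules

124 × 10^-6 × 926 × 10^-3 = 114824 × 10^-9 J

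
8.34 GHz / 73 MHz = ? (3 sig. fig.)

(8.34 × 10^9) / (73 × 10^6) = 0.1142 × 10^3

114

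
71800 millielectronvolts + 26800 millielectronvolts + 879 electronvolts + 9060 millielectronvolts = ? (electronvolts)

986.66 electronvolts

In electronvolts:
  71800 millielectronvolts = 71800 × 10^-3 electronvolts = 71.8
  26800 millielectronvolts = 26800 × 10^-3 electronvolts = 26.8
  879 electronvolts → 879
  9060 millielectronvolts = 9060 × 10^-3 electronvolts = 9.06
Sum: 71.8 + 26.8 + 879 + 9.06 = 986.66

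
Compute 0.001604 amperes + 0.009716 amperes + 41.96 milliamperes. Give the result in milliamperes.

In milliamperes:
  0.001604 amperes = 0.001604e3 milliamperes = 1.604
  0.009716 amperes = 0.009716e3 milliamperes = 9.716
  41.96 milliamperes → 41.96
Sum: 1.604 + 9.716 + 41.96 = 53.28

53.28 milliamperes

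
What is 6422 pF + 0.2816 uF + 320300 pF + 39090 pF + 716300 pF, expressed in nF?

1363.712 nF

In nF:
  6422 pF = 6422e-3 nF = 6.422
  0.2816 uF = 0.2816e3 nF = 281.6
  320300 pF = 320300e-3 nF = 320.3
  39090 pF = 39090e-3 nF = 39.09
  716300 pF = 716300e-3 nF = 716.3
Sum: 6.422 + 281.6 + 320.3 + 39.09 + 716.3 = 1363.712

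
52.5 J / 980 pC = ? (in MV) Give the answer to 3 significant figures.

53600 MV

(52.5) / (980e-12) = 0.053571e12 V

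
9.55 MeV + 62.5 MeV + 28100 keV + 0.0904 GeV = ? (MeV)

In MeV:
  9.55 MeV → 9.55
  62.5 MeV → 62.5
  28100 keV = 28100 × 10^-3 MeV = 28.1
  0.0904 GeV = 0.0904 × 10^3 MeV = 90.4
Sum: 9.55 + 62.5 + 28.1 + 90.4 = 190.55

190.55 MeV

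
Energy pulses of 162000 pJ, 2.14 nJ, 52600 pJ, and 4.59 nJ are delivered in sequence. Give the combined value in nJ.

221.33 nJ

In nJ:
  162000 pJ = 162000 × 10^-3 nJ = 162
  2.14 nJ → 2.14
  52600 pJ = 52600 × 10^-3 nJ = 52.6
  4.59 nJ → 4.59
Sum: 162 + 2.14 + 52.6 + 4.59 = 221.33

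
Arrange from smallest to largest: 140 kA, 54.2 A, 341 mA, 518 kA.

341 mA < 54.2 A < 140 kA < 518 kA

140 kA = 140000 A
54.2 A = 54.2 A
341 mA = 0.341 A
518 kA = 518000 A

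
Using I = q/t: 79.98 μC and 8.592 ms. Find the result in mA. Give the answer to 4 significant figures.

9.309 mA

(79.98 × 10⁻⁶) / (8.592 × 10⁻³) = 9.30866 × 10⁻³ A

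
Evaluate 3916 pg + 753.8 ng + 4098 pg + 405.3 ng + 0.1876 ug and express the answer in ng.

In ng:
  3916 pg = 3916e-3 ng = 3.916
  753.8 ng → 753.8
  4098 pg = 4098e-3 ng = 4.098
  405.3 ng → 405.3
  0.1876 ug = 0.1876e3 ng = 187.6
Sum: 3.916 + 753.8 + 4.098 + 405.3 + 187.6 = 1354.714

1354.714 ng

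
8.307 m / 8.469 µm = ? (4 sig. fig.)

(8.307) / (8.469 × 10^-6) = 0.98087 × 10^6

980900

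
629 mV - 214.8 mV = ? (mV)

In mV:
  629 mV → 629
  214.8 mV → 214.8
Difference: 629 - 214.8 = 414.2

414.2 mV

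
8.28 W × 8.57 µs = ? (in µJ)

8.28 × 8.57e-6 = 70.9596e-6 J

70.9596 µJ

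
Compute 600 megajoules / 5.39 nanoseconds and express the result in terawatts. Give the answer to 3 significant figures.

(600e6) / (5.39e-9) = 111.32e15 W

111000 terawatts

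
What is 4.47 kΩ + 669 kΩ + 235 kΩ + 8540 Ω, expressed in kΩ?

In kΩ:
  4.47 kΩ → 4.47
  669 kΩ → 669
  235 kΩ → 235
  8540 Ω = 8540e-3 kΩ = 8.54
Sum: 4.47 + 669 + 235 + 8.54 = 917.01

917.01 kΩ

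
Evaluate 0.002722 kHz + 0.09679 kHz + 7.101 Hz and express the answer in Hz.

In Hz:
  0.002722 kHz = 0.002722 × 10^3 Hz = 2.722
  0.09679 kHz = 0.09679 × 10^3 Hz = 96.79
  7.101 Hz → 7.101
Sum: 2.722 + 96.79 + 7.101 = 106.613

106.613 Hz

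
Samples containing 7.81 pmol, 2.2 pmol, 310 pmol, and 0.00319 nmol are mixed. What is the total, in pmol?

In pmol:
  7.81 pmol → 7.81
  2.2 pmol → 2.2
  310 pmol → 310
  0.00319 nmol = 0.00319e3 pmol = 3.19
Sum: 7.81 + 2.2 + 310 + 3.19 = 323.2

323.2 pmol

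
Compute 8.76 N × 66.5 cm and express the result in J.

8.76 × 66.5 × 10⁻² = 582.54 × 10⁻² J

5.8254 J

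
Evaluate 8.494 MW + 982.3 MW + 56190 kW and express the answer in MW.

In MW:
  8.494 MW → 8.494
  982.3 MW → 982.3
  56190 kW = 56190 × 10⁻³ MW = 56.19
Sum: 8.494 + 982.3 + 56.19 = 1046.984

1046.984 MW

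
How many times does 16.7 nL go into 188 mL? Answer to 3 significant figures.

(188 × 10^-3) / (16.7 × 10^-9) = 11.26 × 10^6

11300000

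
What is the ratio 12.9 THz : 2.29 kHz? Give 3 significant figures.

(12.9 × 10^12) / (2.29 × 10^3) = 5.633 × 10^9

5630000000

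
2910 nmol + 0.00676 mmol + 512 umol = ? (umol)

521.67 umol

In umol:
  2910 nmol = 2910e-3 umol = 2.91
  0.00676 mmol = 0.00676e3 umol = 6.76
  512 umol → 512
Sum: 2.91 + 6.76 + 512 = 521.67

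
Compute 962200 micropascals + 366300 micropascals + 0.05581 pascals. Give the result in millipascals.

1384.31 millipascals

In millipascals:
  962200 micropascals = 962200 × 10⁻³ millipascals = 962.2
  366300 micropascals = 366300 × 10⁻³ millipascals = 366.3
  0.05581 pascals = 0.05581 × 10³ millipascals = 55.81
Sum: 962.2 + 366.3 + 55.81 = 1384.31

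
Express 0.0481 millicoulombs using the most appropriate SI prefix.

= 48.1 × 10^-6 coulombs; 10^-6 is micro.

48.1 microcoulombs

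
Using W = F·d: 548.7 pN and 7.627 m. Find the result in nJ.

548.7 × 10⁻¹² × 7.627 = 4184.9349 × 10⁻¹² J

4.1849349 nJ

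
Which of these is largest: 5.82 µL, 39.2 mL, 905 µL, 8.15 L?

5.82 µL = 0.00000582 L
39.2 mL = 0.0392 L
905 µL = 0.000905 L
8.15 L = 8.15 L

8.15 L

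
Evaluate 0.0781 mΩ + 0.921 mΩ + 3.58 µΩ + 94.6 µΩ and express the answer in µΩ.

1097.28 µΩ

In µΩ:
  0.0781 mΩ = 0.0781 × 10^3 µΩ = 78.1
  0.921 mΩ = 0.921 × 10^3 µΩ = 921
  3.58 µΩ → 3.58
  94.6 µΩ → 94.6
Sum: 78.1 + 921 + 3.58 + 94.6 = 1097.28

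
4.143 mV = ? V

0.004143 V

milli = 10^-3, (no prefix) = 10^0; factor is 10^-3.
4.143 × 10^-3 = 0.004143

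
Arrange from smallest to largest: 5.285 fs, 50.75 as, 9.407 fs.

5.285 fs = 0.000000000000005285 s
50.75 as = 0.00000000000000005075 s
9.407 fs = 0.000000000000009407 s

50.75 as < 5.285 fs < 9.407 fs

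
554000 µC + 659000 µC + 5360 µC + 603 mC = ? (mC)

In mC:
  554000 µC = 554000 × 10^-3 mC = 554
  659000 µC = 659000 × 10^-3 mC = 659
  5360 µC = 5360 × 10^-3 mC = 5.36
  603 mC → 603
Sum: 554 + 659 + 5.36 + 603 = 1821.36

1821.36 mC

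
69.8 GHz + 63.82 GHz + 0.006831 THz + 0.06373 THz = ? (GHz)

204.181 GHz

In GHz:
  69.8 GHz → 69.8
  63.82 GHz → 63.82
  0.006831 THz = 0.006831 × 10³ GHz = 6.831
  0.06373 THz = 0.06373 × 10³ GHz = 63.73
Sum: 69.8 + 63.82 + 6.831 + 63.73 = 204.181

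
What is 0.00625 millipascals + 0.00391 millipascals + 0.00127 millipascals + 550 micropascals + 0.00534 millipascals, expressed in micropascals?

566.77 micropascals

In micropascals:
  0.00625 millipascals = 0.00625e3 micropascals = 6.25
  0.00391 millipascals = 0.00391e3 micropascals = 3.91
  0.00127 millipascals = 0.00127e3 micropascals = 1.27
  550 micropascals → 550
  0.00534 millipascals = 0.00534e3 micropascals = 5.34
Sum: 6.25 + 3.91 + 1.27 + 550 + 5.34 = 566.77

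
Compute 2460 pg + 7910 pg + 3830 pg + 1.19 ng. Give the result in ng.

In ng:
  2460 pg = 2460e-3 ng = 2.46
  7910 pg = 7910e-3 ng = 7.91
  3830 pg = 3830e-3 ng = 3.83
  1.19 ng → 1.19
Sum: 2.46 + 7.91 + 3.83 + 1.19 = 15.39

15.39 ng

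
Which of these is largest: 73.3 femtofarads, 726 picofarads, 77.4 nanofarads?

77.4 nanofarads

73.3 femtofarads = 0.0000000000000733 farads
726 picofarads = 0.000000000726 farads
77.4 nanofarads = 0.0000000774 farads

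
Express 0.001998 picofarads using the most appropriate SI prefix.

= 1.998e-15 farads; 1e-15 is femto.

1.998 femtofarads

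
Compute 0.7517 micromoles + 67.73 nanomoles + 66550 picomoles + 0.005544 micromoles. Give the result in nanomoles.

In nanomoles:
  0.7517 micromoles = 0.7517e3 nanomoles = 751.7
  67.73 nanomoles → 67.73
  66550 picomoles = 66550e-3 nanomoles = 66.55
  0.005544 micromoles = 0.005544e3 nanomoles = 5.544
Sum: 751.7 + 67.73 + 66.55 + 5.544 = 891.524

891.524 nanomoles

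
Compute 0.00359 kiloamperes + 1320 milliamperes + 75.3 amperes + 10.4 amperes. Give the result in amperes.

90.61 amperes

In amperes:
  0.00359 kiloamperes = 0.00359 × 10^3 amperes = 3.59
  1320 milliamperes = 1320 × 10^-3 amperes = 1.32
  75.3 amperes → 75.3
  10.4 amperes → 10.4
Sum: 3.59 + 1.32 + 75.3 + 10.4 = 90.61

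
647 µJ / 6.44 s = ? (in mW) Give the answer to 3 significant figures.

(647e-6) / (6.44) = 100.47e-6 W

0.100 mW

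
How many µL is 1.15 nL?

nano = 10⁻⁹, micro = 10⁻⁶; factor is 10⁻³.
1.15 × 10⁻³ = 0.00115

0.00115 µL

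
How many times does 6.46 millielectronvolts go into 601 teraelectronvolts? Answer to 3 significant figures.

(601 × 10^12) / (6.46 × 10^-3) = 93.03 × 10^15

93000000000000000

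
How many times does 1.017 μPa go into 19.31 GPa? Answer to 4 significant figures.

18990000000000000

(19.31 × 10^9) / (1.017 × 10^-6) = 18.987 × 10^15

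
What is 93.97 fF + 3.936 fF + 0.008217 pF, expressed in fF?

In fF:
  93.97 fF → 93.97
  3.936 fF → 3.936
  0.008217 pF = 0.008217 × 10³ fF = 8.217
Sum: 93.97 + 3.936 + 8.217 = 106.123

106.123 fF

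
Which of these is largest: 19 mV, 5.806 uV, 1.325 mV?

19 mV

19 mV = 0.019 V
5.806 uV = 0.000005806 V
1.325 mV = 0.001325 V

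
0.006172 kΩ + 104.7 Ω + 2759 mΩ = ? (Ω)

In Ω:
  0.006172 kΩ = 0.006172e3 Ω = 6.172
  104.7 Ω → 104.7
  2759 mΩ = 2759e-3 Ω = 2.759
Sum: 6.172 + 104.7 + 2.759 = 113.631

113.631 Ω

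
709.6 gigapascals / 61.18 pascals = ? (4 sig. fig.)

11600000000

(709.6 × 10⁹) / (61.18) = 11.599 × 10⁹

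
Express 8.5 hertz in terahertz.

0.0000000000085 terahertz

(no prefix) = 10^0, tera = 10^12; factor is 10^-12.
8.5 × 10^-12 = 0.0000000000085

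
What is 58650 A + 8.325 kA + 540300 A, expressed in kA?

607.275 kA

In kA:
  58650 A = 58650e-3 kA = 58.65
  8.325 kA → 8.325
  540300 A = 540300e-3 kA = 540.3
Sum: 58.65 + 8.325 + 540.3 = 607.275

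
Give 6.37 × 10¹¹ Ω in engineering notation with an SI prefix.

637 GΩ

= 637 × 10⁹ Ω; 10⁹ is giga.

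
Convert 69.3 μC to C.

micro = 10^-6, (no prefix) = 10^0; factor is 10^-6.
69.3 × 10^-6 = 0.0000693

0.0000693 C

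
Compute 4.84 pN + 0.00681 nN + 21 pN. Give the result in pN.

32.65 pN

In pN:
  4.84 pN → 4.84
  0.00681 nN = 0.00681 × 10^3 pN = 6.81
  21 pN → 21
Sum: 4.84 + 6.81 + 21 = 32.65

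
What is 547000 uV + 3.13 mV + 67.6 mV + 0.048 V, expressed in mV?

In mV:
  547000 uV = 547000 × 10⁻³ mV = 547
  3.13 mV → 3.13
  67.6 mV → 67.6
  0.048 V = 0.048 × 10³ mV = 48
Sum: 547 + 3.13 + 67.6 + 48 = 665.73

665.73 mV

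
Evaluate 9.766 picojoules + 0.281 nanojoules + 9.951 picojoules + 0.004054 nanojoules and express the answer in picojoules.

304.771 picojoules

In picojoules:
  9.766 picojoules → 9.766
  0.281 nanojoules = 0.281e3 picojoules = 281
  9.951 picojoules → 9.951
  0.004054 nanojoules = 0.004054e3 picojoules = 4.054
Sum: 9.766 + 281 + 9.951 + 4.054 = 304.771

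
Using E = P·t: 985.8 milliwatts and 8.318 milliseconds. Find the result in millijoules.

8.1998844 millijoules

985.8 × 10^-3 × 8.318 × 10^-3 = 8199.8844 × 10^-6 J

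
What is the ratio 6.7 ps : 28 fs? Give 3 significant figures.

239

(6.7 × 10^-12) / (28 × 10^-15) = 0.2393 × 10^3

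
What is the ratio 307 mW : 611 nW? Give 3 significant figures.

(307 × 10⁻³) / (611 × 10⁻⁹) = 0.5025 × 10⁶

502000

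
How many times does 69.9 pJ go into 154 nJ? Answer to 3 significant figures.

(154 × 10⁻⁹) / (69.9 × 10⁻¹²) = 2.203 × 10³

2200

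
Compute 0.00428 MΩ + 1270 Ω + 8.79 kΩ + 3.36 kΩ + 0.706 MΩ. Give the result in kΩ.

In kΩ:
  0.00428 MΩ = 0.00428e3 kΩ = 4.28
  1270 Ω = 1270e-3 kΩ = 1.27
  8.79 kΩ → 8.79
  3.36 kΩ → 3.36
  0.706 MΩ = 0.706e3 kΩ = 706
Sum: 4.28 + 1.27 + 8.79 + 3.36 + 706 = 723.7

723.7 kΩ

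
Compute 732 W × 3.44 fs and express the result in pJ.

732 × 3.44 × 10⁻¹⁵ = 2518.08 × 10⁻¹⁵ J

2.51808 pJ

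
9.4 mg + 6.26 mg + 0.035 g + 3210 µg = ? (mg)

In mg:
  9.4 mg → 9.4
  6.26 mg → 6.26
  0.035 g = 0.035 × 10^3 mg = 35
  3210 µg = 3210 × 10^-3 mg = 3.21
Sum: 9.4 + 6.26 + 35 + 3.21 = 53.87

53.87 mg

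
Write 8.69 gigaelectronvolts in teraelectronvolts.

giga = 10^9, tera = 10^12; factor is 10^-3.
8.69 × 10^-3 = 0.00869

0.00869 teraelectronvolts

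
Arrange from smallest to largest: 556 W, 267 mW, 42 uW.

556 W = 556 W
267 mW = 0.267 W
42 uW = 0.000042 W

42 uW < 267 mW < 556 W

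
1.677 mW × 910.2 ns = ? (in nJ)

1.5264054 nJ

1.677 × 10^-3 × 910.2 × 10^-9 = 1526.4054 × 10^-12 J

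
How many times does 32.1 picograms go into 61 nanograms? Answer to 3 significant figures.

(61 × 10⁻⁹) / (32.1 × 10⁻¹²) = 1.9 × 10³

1900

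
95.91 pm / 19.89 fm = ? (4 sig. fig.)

(95.91e-12) / (19.89e-15) = 4.822e3

4822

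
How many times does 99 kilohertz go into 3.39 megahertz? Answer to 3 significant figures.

34.2

(3.39e6) / (99e3) = 0.03424e3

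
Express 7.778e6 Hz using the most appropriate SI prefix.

= 7.778e6 Hz; 1e6 is mega.

7.778 MHz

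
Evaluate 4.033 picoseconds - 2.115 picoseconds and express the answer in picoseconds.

1.918 picoseconds

In picoseconds:
  4.033 picoseconds → 4.033
  2.115 picoseconds → 2.115
Difference: 4.033 - 2.115 = 1.918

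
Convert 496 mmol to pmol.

milli = 1e-3, pico = 1e-12; factor is 1e9.
496 × 1e9 = 496000000000

496000000000 pmol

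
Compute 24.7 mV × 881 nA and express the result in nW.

24.7 × 10^-3 × 881 × 10^-9 = 21760.7 × 10^-12 W

21.7607 nW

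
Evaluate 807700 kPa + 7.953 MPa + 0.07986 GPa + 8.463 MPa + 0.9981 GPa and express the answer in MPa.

In MPa:
  807700 kPa = 807700e-3 MPa = 807.7
  7.953 MPa → 7.953
  0.07986 GPa = 0.07986e3 MPa = 79.86
  8.463 MPa → 8.463
  0.9981 GPa = 0.9981e3 MPa = 998.1
Sum: 807.7 + 7.953 + 79.86 + 8.463 + 998.1 = 1902.076

1902.076 MPa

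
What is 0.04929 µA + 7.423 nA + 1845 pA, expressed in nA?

In nA:
  0.04929 µA = 0.04929 × 10³ nA = 49.29
  7.423 nA → 7.423
  1845 pA = 1845 × 10⁻³ nA = 1.845
Sum: 49.29 + 7.423 + 1.845 = 58.558

58.558 nA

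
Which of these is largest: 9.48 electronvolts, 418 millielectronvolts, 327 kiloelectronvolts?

9.48 electronvolts = 9.48 electronvolts
418 millielectronvolts = 0.418 electronvolts
327 kiloelectronvolts = 327000 electronvolts

327 kiloelectronvolts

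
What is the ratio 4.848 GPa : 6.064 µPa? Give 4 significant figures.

799500000000000

(4.848 × 10^9) / (6.064 × 10^-6) = 0.79947 × 10^15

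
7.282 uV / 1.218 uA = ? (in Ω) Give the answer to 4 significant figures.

5.979 Ω

(7.282 × 10⁻⁶) / (1.218 × 10⁻⁶) = 5.97865 Ω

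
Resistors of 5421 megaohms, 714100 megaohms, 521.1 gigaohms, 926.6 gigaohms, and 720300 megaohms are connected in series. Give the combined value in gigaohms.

In gigaohms:
  5421 megaohms = 5421e-3 gigaohms = 5.421
  714100 megaohms = 714100e-3 gigaohms = 714.1
  521.1 gigaohms → 521.1
  926.6 gigaohms → 926.6
  720300 megaohms = 720300e-3 gigaohms = 720.3
Sum: 5.421 + 714.1 + 521.1 + 926.6 + 720.3 = 2887.521

2887.521 gigaohms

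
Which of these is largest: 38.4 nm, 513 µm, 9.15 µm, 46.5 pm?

38.4 nm = 0.0000000384 m
513 µm = 0.000513 m
9.15 µm = 0.00000915 m
46.5 pm = 0.0000000000465 m

513 µm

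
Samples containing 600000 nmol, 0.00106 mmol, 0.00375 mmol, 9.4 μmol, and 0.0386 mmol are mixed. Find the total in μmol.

652.81 μmol

In μmol:
  600000 nmol = 600000 × 10^-3 μmol = 600
  0.00106 mmol = 0.00106 × 10^3 μmol = 1.06
  0.00375 mmol = 0.00375 × 10^3 μmol = 3.75
  9.4 μmol → 9.4
  0.0386 mmol = 0.0386 × 10^3 μmol = 38.6
Sum: 600 + 1.06 + 3.75 + 9.4 + 38.6 = 652.81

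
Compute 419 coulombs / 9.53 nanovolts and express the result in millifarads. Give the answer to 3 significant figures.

(419) / (9.53 × 10^-9) = 43.966 × 10^9 F

44000000000000 millifarads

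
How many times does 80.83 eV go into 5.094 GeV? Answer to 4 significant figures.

63020000

(5.094 × 10⁹) / (80.83) = 0.063021 × 10⁹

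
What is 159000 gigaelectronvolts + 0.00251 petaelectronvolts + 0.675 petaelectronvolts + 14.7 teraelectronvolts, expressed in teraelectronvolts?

851.21 teraelectronvolts

In teraelectronvolts:
  159000 gigaelectronvolts = 159000 × 10^-3 teraelectronvolts = 159
  0.00251 petaelectronvolts = 0.00251 × 10^3 teraelectronvolts = 2.51
  0.675 petaelectronvolts = 0.675 × 10^3 teraelectronvolts = 675
  14.7 teraelectronvolts → 14.7
Sum: 159 + 2.51 + 675 + 14.7 = 851.21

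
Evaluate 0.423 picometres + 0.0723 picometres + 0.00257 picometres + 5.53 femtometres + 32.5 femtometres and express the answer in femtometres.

535.9 femtometres

In femtometres:
  0.423 picometres = 0.423e3 femtometres = 423
  0.0723 picometres = 0.0723e3 femtometres = 72.3
  0.00257 picometres = 0.00257e3 femtometres = 2.57
  5.53 femtometres → 5.53
  32.5 femtometres → 32.5
Sum: 423 + 72.3 + 2.57 + 5.53 + 32.5 = 535.9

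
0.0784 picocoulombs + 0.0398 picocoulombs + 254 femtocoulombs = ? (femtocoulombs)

In femtocoulombs:
  0.0784 picocoulombs = 0.0784e3 femtocoulombs = 78.4
  0.0398 picocoulombs = 0.0398e3 femtocoulombs = 39.8
  254 femtocoulombs → 254
Sum: 78.4 + 39.8 + 254 = 372.2

372.2 femtocoulombs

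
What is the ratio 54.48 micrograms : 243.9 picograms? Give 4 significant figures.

223400

(54.48 × 10⁻⁶) / (243.9 × 10⁻¹²) = 0.22337 × 10⁶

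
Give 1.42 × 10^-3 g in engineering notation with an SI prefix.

= 1.42 × 10^-3 g; 10^-3 is milli.

1.42 mg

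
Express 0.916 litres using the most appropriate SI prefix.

= 916 × 10⁻³ litres; 10⁻³ is milli.

916 millilitres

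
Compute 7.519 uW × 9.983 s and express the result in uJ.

7.519 × 10⁻⁶ × 9.983 = 75.062177 × 10⁻⁶ J

75.062177 uJ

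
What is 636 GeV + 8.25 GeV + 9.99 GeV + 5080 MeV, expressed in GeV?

In GeV:
  636 GeV → 636
  8.25 GeV → 8.25
  9.99 GeV → 9.99
  5080 MeV = 5080 × 10⁻³ GeV = 5.08
Sum: 636 + 8.25 + 9.99 + 5.08 = 659.32

659.32 GeV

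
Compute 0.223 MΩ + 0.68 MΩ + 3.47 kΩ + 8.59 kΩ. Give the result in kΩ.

In kΩ:
  0.223 MΩ = 0.223 × 10³ kΩ = 223
  0.68 MΩ = 0.68 × 10³ kΩ = 680
  3.47 kΩ → 3.47
  8.59 kΩ → 8.59
Sum: 223 + 680 + 3.47 + 8.59 = 915.06

915.06 kΩ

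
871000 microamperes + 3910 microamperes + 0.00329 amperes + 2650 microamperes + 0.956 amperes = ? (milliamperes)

1836.85 milliamperes

In milliamperes:
  871000 microamperes = 871000 × 10⁻³ milliamperes = 871
  3910 microamperes = 3910 × 10⁻³ milliamperes = 3.91
  0.00329 amperes = 0.00329 × 10³ milliamperes = 3.29
  2650 microamperes = 2650 × 10⁻³ milliamperes = 2.65
  0.956 amperes = 0.956 × 10³ milliamperes = 956
Sum: 871 + 3.91 + 3.29 + 2.65 + 956 = 1836.85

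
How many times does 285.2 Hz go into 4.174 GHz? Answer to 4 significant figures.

(4.174 × 10⁹) / (285.2) = 0.014635 × 10⁹

14640000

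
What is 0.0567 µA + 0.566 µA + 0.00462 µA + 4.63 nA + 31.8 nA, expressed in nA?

In nA:
  0.0567 µA = 0.0567 × 10³ nA = 56.7
  0.566 µA = 0.566 × 10³ nA = 566
  0.00462 µA = 0.00462 × 10³ nA = 4.62
  4.63 nA → 4.63
  31.8 nA → 31.8
Sum: 56.7 + 566 + 4.62 + 4.63 + 31.8 = 663.75

663.75 nA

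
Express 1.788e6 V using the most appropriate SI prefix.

= 1.788e6 V; 1e6 is mega.

1.788 MV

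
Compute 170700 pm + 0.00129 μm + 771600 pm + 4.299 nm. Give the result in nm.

In nm:
  170700 pm = 170700e-3 nm = 170.7
  0.00129 μm = 0.00129e3 nm = 1.29
  771600 pm = 771600e-3 nm = 771.6
  4.299 nm → 4.299
Sum: 170.7 + 1.29 + 771.6 + 4.299 = 947.889

947.889 nm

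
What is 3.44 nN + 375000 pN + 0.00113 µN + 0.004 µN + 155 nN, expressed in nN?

538.57 nN

In nN:
  3.44 nN → 3.44
  375000 pN = 375000e-3 nN = 375
  0.00113 µN = 0.00113e3 nN = 1.13
  0.004 µN = 0.004e3 nN = 4
  155 nN → 155
Sum: 3.44 + 375 + 1.13 + 4 + 155 = 538.57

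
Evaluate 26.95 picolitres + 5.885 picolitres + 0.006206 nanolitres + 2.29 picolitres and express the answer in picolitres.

In picolitres:
  26.95 picolitres → 26.95
  5.885 picolitres → 5.885
  0.006206 nanolitres = 0.006206 × 10^3 picolitres = 6.206
  2.29 picolitres → 2.29
Sum: 26.95 + 5.885 + 6.206 + 2.29 = 41.331

41.331 picolitres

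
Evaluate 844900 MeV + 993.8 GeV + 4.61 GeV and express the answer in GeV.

1843.31 GeV

In GeV:
  844900 MeV = 844900 × 10⁻³ GeV = 844.9
  993.8 GeV → 993.8
  4.61 GeV → 4.61
Sum: 844.9 + 993.8 + 4.61 = 1843.31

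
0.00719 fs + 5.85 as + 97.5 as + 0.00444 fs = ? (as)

114.98 as

In as:
  0.00719 fs = 0.00719 × 10^3 as = 7.19
  5.85 as → 5.85
  97.5 as → 97.5
  0.00444 fs = 0.00444 × 10^3 as = 4.44
Sum: 7.19 + 5.85 + 97.5 + 4.44 = 114.98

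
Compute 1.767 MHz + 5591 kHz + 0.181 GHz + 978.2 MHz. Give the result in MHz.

1166.558 MHz

In MHz:
  1.767 MHz → 1.767
  5591 kHz = 5591 × 10^-3 MHz = 5.591
  0.181 GHz = 0.181 × 10^3 MHz = 181
  978.2 MHz → 978.2
Sum: 1.767 + 5.591 + 181 + 978.2 = 1166.558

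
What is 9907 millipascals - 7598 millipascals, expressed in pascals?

In pascals:
  9907 millipascals = 9907 × 10^-3 pascals = 9.907
  7598 millipascals = 7598 × 10^-3 pascals = 7.598
Difference: 9.907 - 7.598 = 2.309

2.309 pascals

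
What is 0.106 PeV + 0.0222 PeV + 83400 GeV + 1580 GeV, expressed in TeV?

213.18 TeV

In TeV:
  0.106 PeV = 0.106 × 10^3 TeV = 106
  0.0222 PeV = 0.0222 × 10^3 TeV = 22.2
  83400 GeV = 83400 × 10^-3 TeV = 83.4
  1580 GeV = 1580 × 10^-3 TeV = 1.58
Sum: 106 + 22.2 + 83.4 + 1.58 = 213.18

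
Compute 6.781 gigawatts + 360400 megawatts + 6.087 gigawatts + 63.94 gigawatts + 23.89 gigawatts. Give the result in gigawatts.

461.098 gigawatts

In gigawatts:
  6.781 gigawatts → 6.781
  360400 megawatts = 360400 × 10^-3 gigawatts = 360.4
  6.087 gigawatts → 6.087
  63.94 gigawatts → 63.94
  23.89 gigawatts → 23.89
Sum: 6.781 + 360.4 + 6.087 + 63.94 + 23.89 = 461.098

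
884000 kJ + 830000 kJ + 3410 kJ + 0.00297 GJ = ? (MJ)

1720.38 MJ

In MJ:
  884000 kJ = 884000 × 10⁻³ MJ = 884
  830000 kJ = 830000 × 10⁻³ MJ = 830
  3410 kJ = 3410 × 10⁻³ MJ = 3.41
  0.00297 GJ = 0.00297 × 10³ MJ = 2.97
Sum: 884 + 830 + 3.41 + 2.97 = 1720.38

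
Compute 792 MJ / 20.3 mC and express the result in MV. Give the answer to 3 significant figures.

39000 MV

(792 × 10^6) / (20.3 × 10^-3) = 39.015 × 10^9 V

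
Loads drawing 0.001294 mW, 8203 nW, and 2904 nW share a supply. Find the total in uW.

In uW:
  0.001294 mW = 0.001294 × 10³ uW = 1.294
  8203 nW = 8203 × 10⁻³ uW = 8.203
  2904 nW = 2904 × 10⁻³ uW = 2.904
Sum: 1.294 + 8.203 + 2.904 = 12.401

12.401 uW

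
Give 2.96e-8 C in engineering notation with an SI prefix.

= 29.6e-9 C; 1e-9 is nano.

29.6 nC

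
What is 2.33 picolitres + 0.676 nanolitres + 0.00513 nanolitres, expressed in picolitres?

In picolitres:
  2.33 picolitres → 2.33
  0.676 nanolitres = 0.676 × 10^3 picolitres = 676
  0.00513 nanolitres = 0.00513 × 10^3 picolitres = 5.13
Sum: 2.33 + 676 + 5.13 = 683.46

683.46 picolitres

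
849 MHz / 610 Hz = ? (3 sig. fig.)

1390000

(849 × 10^6) / (610) = 1.392 × 10^6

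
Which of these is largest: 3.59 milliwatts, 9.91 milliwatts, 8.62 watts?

3.59 milliwatts = 0.00359 watts
9.91 milliwatts = 0.00991 watts
8.62 watts = 8.62 watts

8.62 watts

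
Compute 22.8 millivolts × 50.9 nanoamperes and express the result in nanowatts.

1.16052 nanowatts

22.8e-3 × 50.9e-9 = 1160.52e-12 W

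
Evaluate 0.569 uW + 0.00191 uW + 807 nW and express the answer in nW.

In nW:
  0.569 uW = 0.569e3 nW = 569
  0.00191 uW = 0.00191e3 nW = 1.91
  807 nW → 807
Sum: 569 + 1.91 + 807 = 1377.91

1377.91 nW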